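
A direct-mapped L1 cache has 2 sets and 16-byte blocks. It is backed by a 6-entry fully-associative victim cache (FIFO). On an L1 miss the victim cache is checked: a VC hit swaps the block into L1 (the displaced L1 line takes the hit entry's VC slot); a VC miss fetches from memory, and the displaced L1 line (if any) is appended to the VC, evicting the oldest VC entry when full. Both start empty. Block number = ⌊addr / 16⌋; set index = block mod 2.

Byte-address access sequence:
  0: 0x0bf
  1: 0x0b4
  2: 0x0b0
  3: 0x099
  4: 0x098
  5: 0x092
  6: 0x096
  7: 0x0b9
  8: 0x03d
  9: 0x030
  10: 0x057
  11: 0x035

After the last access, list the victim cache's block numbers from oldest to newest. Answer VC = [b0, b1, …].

VC = [9, 11, 5]

#0 0xbf→b11/s1 MISS; vc=[]
#1 0xb4→b11/s1 L1-HIT; vc=[]
#2 0xb0→b11/s1 L1-HIT; vc=[]
#3 0x99→b9/s1 MISS; vc=[11]
#4 0x98→b9/s1 L1-HIT; vc=[11]
#5 0x92→b9/s1 L1-HIT; vc=[11]
#6 0x96→b9/s1 L1-HIT; vc=[11]
#7 0xb9→b11/s1 VC-HIT; vc=[9]
#8 0x3d→b3/s1 MISS; vc=[9,11]
#9 0x30→b3/s1 L1-HIT; vc=[9,11]
#10 0x57→b5/s1 MISS; vc=[9,11,3]
#11 0x35→b3/s1 VC-HIT; vc=[9,11,5]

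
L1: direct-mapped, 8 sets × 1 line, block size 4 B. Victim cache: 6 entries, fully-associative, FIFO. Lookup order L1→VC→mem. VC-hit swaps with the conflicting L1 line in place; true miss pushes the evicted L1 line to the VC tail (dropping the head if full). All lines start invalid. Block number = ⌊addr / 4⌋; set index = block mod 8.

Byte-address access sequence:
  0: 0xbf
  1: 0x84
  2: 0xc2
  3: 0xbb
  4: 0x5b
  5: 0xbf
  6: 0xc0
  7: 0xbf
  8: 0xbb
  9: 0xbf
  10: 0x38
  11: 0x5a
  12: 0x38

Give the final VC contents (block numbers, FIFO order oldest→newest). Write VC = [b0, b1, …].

0: 0xbf (blk 47, set 7) → MISS  vc=[]
1: 0x84 (blk 33, set 1) → MISS  vc=[]
2: 0xc2 (blk 48, set 0) → MISS  vc=[]
3: 0xbb (blk 46, set 6) → MISS  vc=[]
4: 0x5b (blk 22, set 6) → MISS  vc=[46]
5: 0xbf (blk 47, set 7) → L1-HIT  vc=[46]
6: 0xc0 (blk 48, set 0) → L1-HIT  vc=[46]
7: 0xbf (blk 47, set 7) → L1-HIT  vc=[46]
8: 0xbb (blk 46, set 6) → VC-HIT  vc=[22]
9: 0xbf (blk 47, set 7) → L1-HIT  vc=[22]
10: 0x38 (blk 14, set 6) → MISS  vc=[22, 46]
11: 0x5a (blk 22, set 6) → VC-HIT  vc=[14, 46]
12: 0x38 (blk 14, set 6) → VC-HIT  vc=[22, 46]

VC = [22, 46]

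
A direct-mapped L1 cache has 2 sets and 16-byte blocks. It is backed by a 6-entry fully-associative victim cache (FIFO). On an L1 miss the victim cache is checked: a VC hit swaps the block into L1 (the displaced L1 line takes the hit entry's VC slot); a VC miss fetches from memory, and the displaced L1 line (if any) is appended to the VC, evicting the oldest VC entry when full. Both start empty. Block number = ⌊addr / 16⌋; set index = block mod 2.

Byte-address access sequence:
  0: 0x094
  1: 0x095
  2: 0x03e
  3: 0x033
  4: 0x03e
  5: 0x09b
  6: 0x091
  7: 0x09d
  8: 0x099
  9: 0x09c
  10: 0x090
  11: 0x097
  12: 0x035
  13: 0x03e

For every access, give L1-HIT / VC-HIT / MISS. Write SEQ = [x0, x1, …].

#0 0x94→b9/s1 MISS; vc=[]
#1 0x95→b9/s1 L1-HIT; vc=[]
#2 0x3e→b3/s1 MISS; vc=[9]
#3 0x33→b3/s1 L1-HIT; vc=[9]
#4 0x3e→b3/s1 L1-HIT; vc=[9]
#5 0x9b→b9/s1 VC-HIT; vc=[3]
#6 0x91→b9/s1 L1-HIT; vc=[3]
#7 0x9d→b9/s1 L1-HIT; vc=[3]
#8 0x99→b9/s1 L1-HIT; vc=[3]
#9 0x9c→b9/s1 L1-HIT; vc=[3]
#10 0x90→b9/s1 L1-HIT; vc=[3]
#11 0x97→b9/s1 L1-HIT; vc=[3]
#12 0x35→b3/s1 VC-HIT; vc=[9]
#13 0x3e→b3/s1 L1-HIT; vc=[9]

SEQ = [MISS, L1-HIT, MISS, L1-HIT, L1-HIT, VC-HIT, L1-HIT, L1-HIT, L1-HIT, L1-HIT, L1-HIT, L1-HIT, VC-HIT, L1-HIT]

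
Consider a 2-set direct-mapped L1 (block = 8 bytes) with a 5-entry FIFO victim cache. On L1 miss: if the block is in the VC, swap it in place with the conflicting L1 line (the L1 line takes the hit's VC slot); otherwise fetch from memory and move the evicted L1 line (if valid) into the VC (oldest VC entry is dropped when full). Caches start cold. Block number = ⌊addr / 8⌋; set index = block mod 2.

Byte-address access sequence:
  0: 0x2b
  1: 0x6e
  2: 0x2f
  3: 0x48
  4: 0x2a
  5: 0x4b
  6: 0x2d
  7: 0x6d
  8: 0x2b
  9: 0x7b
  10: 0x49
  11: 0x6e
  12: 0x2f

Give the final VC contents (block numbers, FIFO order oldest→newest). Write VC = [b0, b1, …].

  [0] addr=0x2b blk=5 s=1: MISS | VC []
  [1] addr=0x6e blk=13 s=1: MISS | VC [5]
  [2] addr=0x2f blk=5 s=1: VC-HIT | VC [13]
  [3] addr=0x48 blk=9 s=1: MISS | VC [13, 5]
  [4] addr=0x2a blk=5 s=1: VC-HIT | VC [13, 9]
  [5] addr=0x4b blk=9 s=1: VC-HIT | VC [13, 5]
  [6] addr=0x2d blk=5 s=1: VC-HIT | VC [13, 9]
  [7] addr=0x6d blk=13 s=1: VC-HIT | VC [5, 9]
  [8] addr=0x2b blk=5 s=1: VC-HIT | VC [13, 9]
  [9] addr=0x7b blk=15 s=1: MISS | VC [13, 9, 5]
  [10] addr=0x49 blk=9 s=1: VC-HIT | VC [13, 15, 5]
  [11] addr=0x6e blk=13 s=1: VC-HIT | VC [9, 15, 5]
  [12] addr=0x2f blk=5 s=1: VC-HIT | VC [9, 15, 13]

VC = [9, 15, 13]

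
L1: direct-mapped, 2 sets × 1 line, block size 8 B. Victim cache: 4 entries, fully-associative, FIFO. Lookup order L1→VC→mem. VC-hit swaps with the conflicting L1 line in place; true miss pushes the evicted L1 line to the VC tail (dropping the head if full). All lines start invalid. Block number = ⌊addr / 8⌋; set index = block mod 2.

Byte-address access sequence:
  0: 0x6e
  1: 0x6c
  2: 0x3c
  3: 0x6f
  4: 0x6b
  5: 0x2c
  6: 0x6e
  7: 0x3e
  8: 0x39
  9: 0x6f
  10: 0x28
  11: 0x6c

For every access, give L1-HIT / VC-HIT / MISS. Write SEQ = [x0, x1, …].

SEQ = [MISS, L1-HIT, MISS, VC-HIT, L1-HIT, MISS, VC-HIT, VC-HIT, L1-HIT, VC-HIT, VC-HIT, VC-HIT]

#0 0x6e→b13/s1 MISS; vc=[]
#1 0x6c→b13/s1 L1-HIT; vc=[]
#2 0x3c→b7/s1 MISS; vc=[13]
#3 0x6f→b13/s1 VC-HIT; vc=[7]
#4 0x6b→b13/s1 L1-HIT; vc=[7]
#5 0x2c→b5/s1 MISS; vc=[7,13]
#6 0x6e→b13/s1 VC-HIT; vc=[7,5]
#7 0x3e→b7/s1 VC-HIT; vc=[13,5]
#8 0x39→b7/s1 L1-HIT; vc=[13,5]
#9 0x6f→b13/s1 VC-HIT; vc=[7,5]
#10 0x28→b5/s1 VC-HIT; vc=[7,13]
#11 0x6c→b13/s1 VC-HIT; vc=[7,5]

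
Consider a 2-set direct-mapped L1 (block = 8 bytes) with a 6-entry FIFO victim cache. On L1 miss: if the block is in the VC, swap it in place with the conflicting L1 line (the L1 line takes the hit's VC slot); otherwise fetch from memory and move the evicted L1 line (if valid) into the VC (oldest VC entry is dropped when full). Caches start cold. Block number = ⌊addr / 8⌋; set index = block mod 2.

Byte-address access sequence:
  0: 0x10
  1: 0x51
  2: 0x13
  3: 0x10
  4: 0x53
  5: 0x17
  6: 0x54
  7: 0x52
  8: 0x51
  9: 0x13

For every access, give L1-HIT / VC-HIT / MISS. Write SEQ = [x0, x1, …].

SEQ = [MISS, MISS, VC-HIT, L1-HIT, VC-HIT, VC-HIT, VC-HIT, L1-HIT, L1-HIT, VC-HIT]

#0 0x10→b2/s0 MISS; vc=[]
#1 0x51→b10/s0 MISS; vc=[2]
#2 0x13→b2/s0 VC-HIT; vc=[10]
#3 0x10→b2/s0 L1-HIT; vc=[10]
#4 0x53→b10/s0 VC-HIT; vc=[2]
#5 0x17→b2/s0 VC-HIT; vc=[10]
#6 0x54→b10/s0 VC-HIT; vc=[2]
#7 0x52→b10/s0 L1-HIT; vc=[2]
#8 0x51→b10/s0 L1-HIT; vc=[2]
#9 0x13→b2/s0 VC-HIT; vc=[10]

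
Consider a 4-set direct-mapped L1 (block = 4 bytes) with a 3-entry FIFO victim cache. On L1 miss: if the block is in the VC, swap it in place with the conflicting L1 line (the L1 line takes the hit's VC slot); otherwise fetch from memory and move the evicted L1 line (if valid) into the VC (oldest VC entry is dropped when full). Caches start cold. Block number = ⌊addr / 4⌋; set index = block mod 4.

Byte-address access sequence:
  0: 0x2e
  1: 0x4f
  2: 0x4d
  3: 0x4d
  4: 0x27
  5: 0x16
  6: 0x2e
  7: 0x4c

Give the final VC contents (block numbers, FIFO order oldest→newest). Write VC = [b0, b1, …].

VC = [11, 9]

#0 0x2e→b11/s3 MISS; vc=[]
#1 0x4f→b19/s3 MISS; vc=[11]
#2 0x4d→b19/s3 L1-HIT; vc=[11]
#3 0x4d→b19/s3 L1-HIT; vc=[11]
#4 0x27→b9/s1 MISS; vc=[11]
#5 0x16→b5/s1 MISS; vc=[11,9]
#6 0x2e→b11/s3 VC-HIT; vc=[19,9]
#7 0x4c→b19/s3 VC-HIT; vc=[11,9]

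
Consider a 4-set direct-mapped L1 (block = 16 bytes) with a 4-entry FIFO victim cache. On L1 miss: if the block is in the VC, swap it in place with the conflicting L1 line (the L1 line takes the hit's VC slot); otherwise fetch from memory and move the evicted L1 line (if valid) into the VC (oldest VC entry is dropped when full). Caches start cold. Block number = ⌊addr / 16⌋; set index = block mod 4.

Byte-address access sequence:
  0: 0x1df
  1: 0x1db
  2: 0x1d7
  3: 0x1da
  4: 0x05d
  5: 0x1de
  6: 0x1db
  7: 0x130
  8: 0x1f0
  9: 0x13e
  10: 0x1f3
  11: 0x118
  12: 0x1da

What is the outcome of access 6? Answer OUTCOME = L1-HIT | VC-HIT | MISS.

OUTCOME = L1-HIT

  [0] addr=0x1df blk=29 s=1: MISS | VC []
  [1] addr=0x1db blk=29 s=1: L1-HIT | VC []
  [2] addr=0x1d7 blk=29 s=1: L1-HIT | VC []
  [3] addr=0x1da blk=29 s=1: L1-HIT | VC []
  [4] addr=0x5d blk=5 s=1: MISS | VC [29]
  [5] addr=0x1de blk=29 s=1: VC-HIT | VC [5]
  [6] addr=0x1db blk=29 s=1: L1-HIT | VC [5]
  [7] addr=0x130 blk=19 s=3: MISS | VC [5]
  [8] addr=0x1f0 blk=31 s=3: MISS | VC [5, 19]
  [9] addr=0x13e blk=19 s=3: VC-HIT | VC [5, 31]
  [10] addr=0x1f3 blk=31 s=3: VC-HIT | VC [5, 19]
  [11] addr=0x118 blk=17 s=1: MISS | VC [5, 19, 29]
  [12] addr=0x1da blk=29 s=1: VC-HIT | VC [5, 19, 17]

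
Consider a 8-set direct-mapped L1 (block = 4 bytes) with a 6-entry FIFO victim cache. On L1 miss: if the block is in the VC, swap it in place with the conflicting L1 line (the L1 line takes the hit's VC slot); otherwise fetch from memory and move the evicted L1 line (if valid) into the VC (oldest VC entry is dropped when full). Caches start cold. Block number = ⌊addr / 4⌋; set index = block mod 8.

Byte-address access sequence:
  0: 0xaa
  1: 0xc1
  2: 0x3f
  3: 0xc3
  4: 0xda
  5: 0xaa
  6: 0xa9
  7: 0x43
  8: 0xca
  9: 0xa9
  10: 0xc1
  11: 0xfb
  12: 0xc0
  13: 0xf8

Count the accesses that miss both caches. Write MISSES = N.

0: 0xaa (blk 42, set 2) → MISS  vc=[]
1: 0xc1 (blk 48, set 0) → MISS  vc=[]
2: 0x3f (blk 15, set 7) → MISS  vc=[]
3: 0xc3 (blk 48, set 0) → L1-HIT  vc=[]
4: 0xda (blk 54, set 6) → MISS  vc=[]
5: 0xaa (blk 42, set 2) → L1-HIT  vc=[]
6: 0xa9 (blk 42, set 2) → L1-HIT  vc=[]
7: 0x43 (blk 16, set 0) → MISS  vc=[48]
8: 0xca (blk 50, set 2) → MISS  vc=[48, 42]
9: 0xa9 (blk 42, set 2) → VC-HIT  vc=[48, 50]
10: 0xc1 (blk 48, set 0) → VC-HIT  vc=[16, 50]
11: 0xfb (blk 62, set 6) → MISS  vc=[16, 50, 54]
12: 0xc0 (blk 48, set 0) → L1-HIT  vc=[16, 50, 54]
13: 0xf8 (blk 62, set 6) → L1-HIT  vc=[16, 50, 54]

MISSES = 7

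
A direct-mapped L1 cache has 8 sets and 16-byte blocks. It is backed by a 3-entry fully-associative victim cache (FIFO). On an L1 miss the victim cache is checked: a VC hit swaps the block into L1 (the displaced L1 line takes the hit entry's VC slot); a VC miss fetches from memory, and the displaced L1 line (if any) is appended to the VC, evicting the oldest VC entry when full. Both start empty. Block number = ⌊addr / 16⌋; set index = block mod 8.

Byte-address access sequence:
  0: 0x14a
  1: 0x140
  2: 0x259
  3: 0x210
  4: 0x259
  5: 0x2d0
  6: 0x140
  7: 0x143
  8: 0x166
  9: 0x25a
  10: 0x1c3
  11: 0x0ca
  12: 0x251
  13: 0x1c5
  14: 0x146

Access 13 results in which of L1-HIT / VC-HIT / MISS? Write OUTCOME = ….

OUTCOME = VC-HIT

  [0] addr=0x14a blk=20 s=4: MISS | VC []
  [1] addr=0x140 blk=20 s=4: L1-HIT | VC []
  [2] addr=0x259 blk=37 s=5: MISS | VC []
  [3] addr=0x210 blk=33 s=1: MISS | VC []
  [4] addr=0x259 blk=37 s=5: L1-HIT | VC []
  [5] addr=0x2d0 blk=45 s=5: MISS | VC [37]
  [6] addr=0x140 blk=20 s=4: L1-HIT | VC [37]
  [7] addr=0x143 blk=20 s=4: L1-HIT | VC [37]
  [8] addr=0x166 blk=22 s=6: MISS | VC [37]
  [9] addr=0x25a blk=37 s=5: VC-HIT | VC [45]
  [10] addr=0x1c3 blk=28 s=4: MISS | VC [45, 20]
  [11] addr=0xca blk=12 s=4: MISS | VC [45, 20, 28]
  [12] addr=0x251 blk=37 s=5: L1-HIT | VC [45, 20, 28]
  [13] addr=0x1c5 blk=28 s=4: VC-HIT | VC [45, 20, 12]
  [14] addr=0x146 blk=20 s=4: VC-HIT | VC [45, 28, 12]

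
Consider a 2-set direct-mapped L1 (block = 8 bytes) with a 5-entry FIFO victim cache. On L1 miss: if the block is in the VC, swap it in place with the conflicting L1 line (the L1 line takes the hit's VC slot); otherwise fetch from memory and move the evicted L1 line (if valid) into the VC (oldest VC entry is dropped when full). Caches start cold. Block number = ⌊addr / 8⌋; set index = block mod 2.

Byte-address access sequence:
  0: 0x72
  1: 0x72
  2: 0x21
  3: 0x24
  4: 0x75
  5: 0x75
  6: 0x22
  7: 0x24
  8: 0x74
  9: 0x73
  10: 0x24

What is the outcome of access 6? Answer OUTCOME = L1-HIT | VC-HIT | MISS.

OUTCOME = VC-HIT

  [0] addr=0x72 blk=14 s=0: MISS | VC []
  [1] addr=0x72 blk=14 s=0: L1-HIT | VC []
  [2] addr=0x21 blk=4 s=0: MISS | VC [14]
  [3] addr=0x24 blk=4 s=0: L1-HIT | VC [14]
  [4] addr=0x75 blk=14 s=0: VC-HIT | VC [4]
  [5] addr=0x75 blk=14 s=0: L1-HIT | VC [4]
  [6] addr=0x22 blk=4 s=0: VC-HIT | VC [14]
  [7] addr=0x24 blk=4 s=0: L1-HIT | VC [14]
  [8] addr=0x74 blk=14 s=0: VC-HIT | VC [4]
  [9] addr=0x73 blk=14 s=0: L1-HIT | VC [4]
  [10] addr=0x24 blk=4 s=0: VC-HIT | VC [14]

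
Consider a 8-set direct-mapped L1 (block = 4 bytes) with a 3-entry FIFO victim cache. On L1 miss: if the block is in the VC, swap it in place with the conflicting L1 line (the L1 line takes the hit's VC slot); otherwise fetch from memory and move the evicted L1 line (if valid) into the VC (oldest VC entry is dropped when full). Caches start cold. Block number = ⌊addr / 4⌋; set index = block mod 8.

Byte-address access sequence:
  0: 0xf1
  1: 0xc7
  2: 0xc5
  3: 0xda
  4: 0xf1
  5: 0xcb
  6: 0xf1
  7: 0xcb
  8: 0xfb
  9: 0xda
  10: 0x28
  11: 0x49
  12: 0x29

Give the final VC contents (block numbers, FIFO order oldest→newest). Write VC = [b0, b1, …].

VC = [62, 50, 18]

#0 0xf1→b60/s4 MISS; vc=[]
#1 0xc7→b49/s1 MISS; vc=[]
#2 0xc5→b49/s1 L1-HIT; vc=[]
#3 0xda→b54/s6 MISS; vc=[]
#4 0xf1→b60/s4 L1-HIT; vc=[]
#5 0xcb→b50/s2 MISS; vc=[]
#6 0xf1→b60/s4 L1-HIT; vc=[]
#7 0xcb→b50/s2 L1-HIT; vc=[]
#8 0xfb→b62/s6 MISS; vc=[54]
#9 0xda→b54/s6 VC-HIT; vc=[62]
#10 0x28→b10/s2 MISS; vc=[62,50]
#11 0x49→b18/s2 MISS; vc=[62,50,10]
#12 0x29→b10/s2 VC-HIT; vc=[62,50,18]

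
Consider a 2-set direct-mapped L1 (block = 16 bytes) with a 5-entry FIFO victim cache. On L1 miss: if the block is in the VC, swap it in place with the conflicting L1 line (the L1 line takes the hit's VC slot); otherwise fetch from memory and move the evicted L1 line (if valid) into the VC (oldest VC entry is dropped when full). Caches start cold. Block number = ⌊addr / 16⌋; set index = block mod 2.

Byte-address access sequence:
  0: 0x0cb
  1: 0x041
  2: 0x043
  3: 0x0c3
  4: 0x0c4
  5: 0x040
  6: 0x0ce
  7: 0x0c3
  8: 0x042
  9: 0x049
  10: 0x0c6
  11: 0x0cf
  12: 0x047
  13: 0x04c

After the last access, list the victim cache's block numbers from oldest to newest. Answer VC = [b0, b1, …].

VC = [12]

  [0] addr=0xcb blk=12 s=0: MISS | VC []
  [1] addr=0x41 blk=4 s=0: MISS | VC [12]
  [2] addr=0x43 blk=4 s=0: L1-HIT | VC [12]
  [3] addr=0xc3 blk=12 s=0: VC-HIT | VC [4]
  [4] addr=0xc4 blk=12 s=0: L1-HIT | VC [4]
  [5] addr=0x40 blk=4 s=0: VC-HIT | VC [12]
  [6] addr=0xce blk=12 s=0: VC-HIT | VC [4]
  [7] addr=0xc3 blk=12 s=0: L1-HIT | VC [4]
  [8] addr=0x42 blk=4 s=0: VC-HIT | VC [12]
  [9] addr=0x49 blk=4 s=0: L1-HIT | VC [12]
  [10] addr=0xc6 blk=12 s=0: VC-HIT | VC [4]
  [11] addr=0xcf blk=12 s=0: L1-HIT | VC [4]
  [12] addr=0x47 blk=4 s=0: VC-HIT | VC [12]
  [13] addr=0x4c blk=4 s=0: L1-HIT | VC [12]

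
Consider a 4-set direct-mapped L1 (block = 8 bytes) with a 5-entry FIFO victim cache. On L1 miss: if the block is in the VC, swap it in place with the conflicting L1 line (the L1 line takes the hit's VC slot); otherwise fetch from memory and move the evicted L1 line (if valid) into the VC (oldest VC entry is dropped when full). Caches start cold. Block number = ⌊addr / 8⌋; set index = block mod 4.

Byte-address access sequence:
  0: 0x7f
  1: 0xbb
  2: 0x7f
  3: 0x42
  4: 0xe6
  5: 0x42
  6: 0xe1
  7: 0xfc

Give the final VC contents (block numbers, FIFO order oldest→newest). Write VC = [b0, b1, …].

VC = [23, 8, 15]

#0 0x7f→b15/s3 MISS; vc=[]
#1 0xbb→b23/s3 MISS; vc=[15]
#2 0x7f→b15/s3 VC-HIT; vc=[23]
#3 0x42→b8/s0 MISS; vc=[23]
#4 0xe6→b28/s0 MISS; vc=[23,8]
#5 0x42→b8/s0 VC-HIT; vc=[23,28]
#6 0xe1→b28/s0 VC-HIT; vc=[23,8]
#7 0xfc→b31/s3 MISS; vc=[23,8,15]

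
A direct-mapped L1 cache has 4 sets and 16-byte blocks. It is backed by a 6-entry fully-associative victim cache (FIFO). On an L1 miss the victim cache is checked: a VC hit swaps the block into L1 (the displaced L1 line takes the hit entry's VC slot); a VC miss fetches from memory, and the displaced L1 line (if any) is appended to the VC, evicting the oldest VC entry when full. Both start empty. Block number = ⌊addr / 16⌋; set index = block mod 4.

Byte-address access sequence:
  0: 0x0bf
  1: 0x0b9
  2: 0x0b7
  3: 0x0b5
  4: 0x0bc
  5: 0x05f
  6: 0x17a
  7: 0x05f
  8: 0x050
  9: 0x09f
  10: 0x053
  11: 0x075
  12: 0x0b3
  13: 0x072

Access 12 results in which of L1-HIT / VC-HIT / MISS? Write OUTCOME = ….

OUTCOME = VC-HIT

  [0] addr=0xbf blk=11 s=3: MISS | VC []
  [1] addr=0xb9 blk=11 s=3: L1-HIT | VC []
  [2] addr=0xb7 blk=11 s=3: L1-HIT | VC []
  [3] addr=0xb5 blk=11 s=3: L1-HIT | VC []
  [4] addr=0xbc blk=11 s=3: L1-HIT | VC []
  [5] addr=0x5f blk=5 s=1: MISS | VC []
  [6] addr=0x17a blk=23 s=3: MISS | VC [11]
  [7] addr=0x5f blk=5 s=1: L1-HIT | VC [11]
  [8] addr=0x50 blk=5 s=1: L1-HIT | VC [11]
  [9] addr=0x9f blk=9 s=1: MISS | VC [11, 5]
  [10] addr=0x53 blk=5 s=1: VC-HIT | VC [11, 9]
  [11] addr=0x75 blk=7 s=3: MISS | VC [11, 9, 23]
  [12] addr=0xb3 blk=11 s=3: VC-HIT | VC [7, 9, 23]
  [13] addr=0x72 blk=7 s=3: VC-HIT | VC [11, 9, 23]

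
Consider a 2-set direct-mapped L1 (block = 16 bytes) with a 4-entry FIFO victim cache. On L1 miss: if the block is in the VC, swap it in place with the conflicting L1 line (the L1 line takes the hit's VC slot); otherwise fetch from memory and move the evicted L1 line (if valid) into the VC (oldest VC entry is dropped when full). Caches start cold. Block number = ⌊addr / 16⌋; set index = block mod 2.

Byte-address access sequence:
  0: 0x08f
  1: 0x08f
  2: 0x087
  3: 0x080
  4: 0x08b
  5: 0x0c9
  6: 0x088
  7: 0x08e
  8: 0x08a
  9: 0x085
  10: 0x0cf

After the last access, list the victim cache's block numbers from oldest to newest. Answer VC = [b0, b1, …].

0: 0x8f (blk 8, set 0) → MISS  vc=[]
1: 0x8f (blk 8, set 0) → L1-HIT  vc=[]
2: 0x87 (blk 8, set 0) → L1-HIT  vc=[]
3: 0x80 (blk 8, set 0) → L1-HIT  vc=[]
4: 0x8b (blk 8, set 0) → L1-HIT  vc=[]
5: 0xc9 (blk 12, set 0) → MISS  vc=[8]
6: 0x88 (blk 8, set 0) → VC-HIT  vc=[12]
7: 0x8e (blk 8, set 0) → L1-HIT  vc=[12]
8: 0x8a (blk 8, set 0) → L1-HIT  vc=[12]
9: 0x85 (blk 8, set 0) → L1-HIT  vc=[12]
10: 0xcf (blk 12, set 0) → VC-HIT  vc=[8]

VC = [8]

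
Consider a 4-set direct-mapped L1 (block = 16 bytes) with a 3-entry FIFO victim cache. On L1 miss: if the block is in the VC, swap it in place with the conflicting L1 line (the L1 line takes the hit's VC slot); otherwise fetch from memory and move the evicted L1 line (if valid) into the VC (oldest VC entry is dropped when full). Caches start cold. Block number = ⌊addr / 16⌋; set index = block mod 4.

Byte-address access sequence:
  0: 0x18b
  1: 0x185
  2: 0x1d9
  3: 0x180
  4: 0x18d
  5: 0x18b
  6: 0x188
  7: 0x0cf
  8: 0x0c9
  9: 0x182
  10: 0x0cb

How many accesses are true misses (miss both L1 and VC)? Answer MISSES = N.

0: 0x18b (blk 24, set 0) → MISS  vc=[]
1: 0x185 (blk 24, set 0) → L1-HIT  vc=[]
2: 0x1d9 (blk 29, set 1) → MISS  vc=[]
3: 0x180 (blk 24, set 0) → L1-HIT  vc=[]
4: 0x18d (blk 24, set 0) → L1-HIT  vc=[]
5: 0x18b (blk 24, set 0) → L1-HIT  vc=[]
6: 0x188 (blk 24, set 0) → L1-HIT  vc=[]
7: 0xcf (blk 12, set 0) → MISS  vc=[24]
8: 0xc9 (blk 12, set 0) → L1-HIT  vc=[24]
9: 0x182 (blk 24, set 0) → VC-HIT  vc=[12]
10: 0xcb (blk 12, set 0) → VC-HIT  vc=[24]

MISSES = 3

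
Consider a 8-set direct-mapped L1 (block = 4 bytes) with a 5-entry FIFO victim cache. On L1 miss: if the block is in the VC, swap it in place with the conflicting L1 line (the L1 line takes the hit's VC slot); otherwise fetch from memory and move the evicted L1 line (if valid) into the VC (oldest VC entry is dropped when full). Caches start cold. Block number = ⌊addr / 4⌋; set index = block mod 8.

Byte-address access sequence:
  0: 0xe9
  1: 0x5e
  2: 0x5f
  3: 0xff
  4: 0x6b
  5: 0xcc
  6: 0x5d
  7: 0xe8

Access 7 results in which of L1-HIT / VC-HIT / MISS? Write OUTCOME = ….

OUTCOME = VC-HIT

0: 0xe9 (blk 58, set 2) → MISS  vc=[]
1: 0x5e (blk 23, set 7) → MISS  vc=[]
2: 0x5f (blk 23, set 7) → L1-HIT  vc=[]
3: 0xff (blk 63, set 7) → MISS  vc=[23]
4: 0x6b (blk 26, set 2) → MISS  vc=[23, 58]
5: 0xcc (blk 51, set 3) → MISS  vc=[23, 58]
6: 0x5d (blk 23, set 7) → VC-HIT  vc=[63, 58]
7: 0xe8 (blk 58, set 2) → VC-HIT  vc=[63, 26]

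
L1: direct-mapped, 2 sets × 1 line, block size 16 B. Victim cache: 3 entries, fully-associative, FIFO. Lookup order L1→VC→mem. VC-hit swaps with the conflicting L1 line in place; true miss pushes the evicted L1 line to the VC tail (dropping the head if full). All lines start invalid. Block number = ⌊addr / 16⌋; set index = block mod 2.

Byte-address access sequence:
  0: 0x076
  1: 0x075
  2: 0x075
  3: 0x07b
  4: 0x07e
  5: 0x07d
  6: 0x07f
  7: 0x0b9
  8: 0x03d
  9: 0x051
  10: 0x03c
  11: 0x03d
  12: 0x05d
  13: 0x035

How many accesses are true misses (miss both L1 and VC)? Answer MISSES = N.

MISSES = 4

  [0] addr=0x76 blk=7 s=1: MISS | VC []
  [1] addr=0x75 blk=7 s=1: L1-HIT | VC []
  [2] addr=0x75 blk=7 s=1: L1-HIT | VC []
  [3] addr=0x7b blk=7 s=1: L1-HIT | VC []
  [4] addr=0x7e blk=7 s=1: L1-HIT | VC []
  [5] addr=0x7d blk=7 s=1: L1-HIT | VC []
  [6] addr=0x7f blk=7 s=1: L1-HIT | VC []
  [7] addr=0xb9 blk=11 s=1: MISS | VC [7]
  [8] addr=0x3d blk=3 s=1: MISS | VC [7, 11]
  [9] addr=0x51 blk=5 s=1: MISS | VC [7, 11, 3]
  [10] addr=0x3c blk=3 s=1: VC-HIT | VC [7, 11, 5]
  [11] addr=0x3d blk=3 s=1: L1-HIT | VC [7, 11, 5]
  [12] addr=0x5d blk=5 s=1: VC-HIT | VC [7, 11, 3]
  [13] addr=0x35 blk=3 s=1: VC-HIT | VC [7, 11, 5]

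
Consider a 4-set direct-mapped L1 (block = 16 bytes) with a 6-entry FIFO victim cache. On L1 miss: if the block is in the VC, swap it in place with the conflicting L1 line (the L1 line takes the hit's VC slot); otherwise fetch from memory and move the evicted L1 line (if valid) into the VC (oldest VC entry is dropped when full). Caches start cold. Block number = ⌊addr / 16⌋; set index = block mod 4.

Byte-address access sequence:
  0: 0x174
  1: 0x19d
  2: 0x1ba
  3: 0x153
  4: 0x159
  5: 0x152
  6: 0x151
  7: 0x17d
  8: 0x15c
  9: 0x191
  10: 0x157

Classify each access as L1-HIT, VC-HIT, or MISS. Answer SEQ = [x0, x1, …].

0: 0x174 (blk 23, set 3) → MISS  vc=[]
1: 0x19d (blk 25, set 1) → MISS  vc=[]
2: 0x1ba (blk 27, set 3) → MISS  vc=[23]
3: 0x153 (blk 21, set 1) → MISS  vc=[23, 25]
4: 0x159 (blk 21, set 1) → L1-HIT  vc=[23, 25]
5: 0x152 (blk 21, set 1) → L1-HIT  vc=[23, 25]
6: 0x151 (blk 21, set 1) → L1-HIT  vc=[23, 25]
7: 0x17d (blk 23, set 3) → VC-HIT  vc=[27, 25]
8: 0x15c (blk 21, set 1) → L1-HIT  vc=[27, 25]
9: 0x191 (blk 25, set 1) → VC-HIT  vc=[27, 21]
10: 0x157 (blk 21, set 1) → VC-HIT  vc=[27, 25]

SEQ = [MISS, MISS, MISS, MISS, L1-HIT, L1-HIT, L1-HIT, VC-HIT, L1-HIT, VC-HIT, VC-HIT]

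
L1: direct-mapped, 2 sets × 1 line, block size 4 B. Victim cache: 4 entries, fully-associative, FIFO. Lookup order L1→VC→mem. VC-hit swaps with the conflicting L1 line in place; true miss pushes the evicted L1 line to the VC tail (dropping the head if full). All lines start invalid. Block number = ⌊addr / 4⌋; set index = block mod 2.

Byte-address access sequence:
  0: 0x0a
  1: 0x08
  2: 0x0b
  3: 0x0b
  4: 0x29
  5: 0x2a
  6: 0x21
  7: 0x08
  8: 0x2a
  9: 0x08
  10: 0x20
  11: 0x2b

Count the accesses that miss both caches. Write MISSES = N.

MISSES = 3

0: 0xa (blk 2, set 0) → MISS  vc=[]
1: 0x8 (blk 2, set 0) → L1-HIT  vc=[]
2: 0xb (blk 2, set 0) → L1-HIT  vc=[]
3: 0xb (blk 2, set 0) → L1-HIT  vc=[]
4: 0x29 (blk 10, set 0) → MISS  vc=[2]
5: 0x2a (blk 10, set 0) → L1-HIT  vc=[2]
6: 0x21 (blk 8, set 0) → MISS  vc=[2, 10]
7: 0x8 (blk 2, set 0) → VC-HIT  vc=[8, 10]
8: 0x2a (blk 10, set 0) → VC-HIT  vc=[8, 2]
9: 0x8 (blk 2, set 0) → VC-HIT  vc=[8, 10]
10: 0x20 (blk 8, set 0) → VC-HIT  vc=[2, 10]
11: 0x2b (blk 10, set 0) → VC-HIT  vc=[2, 8]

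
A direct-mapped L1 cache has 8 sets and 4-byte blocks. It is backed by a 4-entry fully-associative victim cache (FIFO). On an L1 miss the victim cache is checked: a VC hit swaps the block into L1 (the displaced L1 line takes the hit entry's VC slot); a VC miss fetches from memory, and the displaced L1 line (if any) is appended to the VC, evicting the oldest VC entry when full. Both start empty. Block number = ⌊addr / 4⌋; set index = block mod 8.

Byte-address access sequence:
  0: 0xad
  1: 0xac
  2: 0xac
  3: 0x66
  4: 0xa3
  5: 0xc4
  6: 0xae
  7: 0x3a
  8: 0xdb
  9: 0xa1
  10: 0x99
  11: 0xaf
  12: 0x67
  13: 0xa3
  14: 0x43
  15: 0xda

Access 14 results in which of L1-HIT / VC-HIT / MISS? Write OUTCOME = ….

  [0] addr=0xad blk=43 s=3: MISS | VC []
  [1] addr=0xac blk=43 s=3: L1-HIT | VC []
  [2] addr=0xac blk=43 s=3: L1-HIT | VC []
  [3] addr=0x66 blk=25 s=1: MISS | VC []
  [4] addr=0xa3 blk=40 s=0: MISS | VC []
  [5] addr=0xc4 blk=49 s=1: MISS | VC [25]
  [6] addr=0xae blk=43 s=3: L1-HIT | VC [25]
  [7] addr=0x3a blk=14 s=6: MISS | VC [25]
  [8] addr=0xdb blk=54 s=6: MISS | VC [25, 14]
  [9] addr=0xa1 blk=40 s=0: L1-HIT | VC [25, 14]
  [10] addr=0x99 blk=38 s=6: MISS | VC [25, 14, 54]
  [11] addr=0xaf blk=43 s=3: L1-HIT | VC [25, 14, 54]
  [12] addr=0x67 blk=25 s=1: VC-HIT | VC [49, 14, 54]
  [13] addr=0xa3 blk=40 s=0: L1-HIT | VC [49, 14, 54]
  [14] addr=0x43 blk=16 s=0: MISS | VC [49, 14, 54, 40]
  [15] addr=0xda blk=54 s=6: VC-HIT | VC [49, 14, 38, 40]

OUTCOME = MISS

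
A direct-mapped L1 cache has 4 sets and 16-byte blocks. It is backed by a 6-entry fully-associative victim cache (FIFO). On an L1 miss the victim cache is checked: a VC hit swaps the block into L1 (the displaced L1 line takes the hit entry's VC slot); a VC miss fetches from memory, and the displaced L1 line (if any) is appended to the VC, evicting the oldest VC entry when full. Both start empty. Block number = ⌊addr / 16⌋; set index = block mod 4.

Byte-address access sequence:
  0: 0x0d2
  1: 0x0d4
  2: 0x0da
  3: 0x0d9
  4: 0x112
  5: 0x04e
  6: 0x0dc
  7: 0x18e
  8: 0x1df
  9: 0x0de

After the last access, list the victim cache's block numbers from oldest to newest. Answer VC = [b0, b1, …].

  [0] addr=0xd2 blk=13 s=1: MISS | VC []
  [1] addr=0xd4 blk=13 s=1: L1-HIT | VC []
  [2] addr=0xda blk=13 s=1: L1-HIT | VC []
  [3] addr=0xd9 blk=13 s=1: L1-HIT | VC []
  [4] addr=0x112 blk=17 s=1: MISS | VC [13]
  [5] addr=0x4e blk=4 s=0: MISS | VC [13]
  [6] addr=0xdc blk=13 s=1: VC-HIT | VC [17]
  [7] addr=0x18e blk=24 s=0: MISS | VC [17, 4]
  [8] addr=0x1df blk=29 s=1: MISS | VC [17, 4, 13]
  [9] addr=0xde blk=13 s=1: VC-HIT | VC [17, 4, 29]

VC = [17, 4, 29]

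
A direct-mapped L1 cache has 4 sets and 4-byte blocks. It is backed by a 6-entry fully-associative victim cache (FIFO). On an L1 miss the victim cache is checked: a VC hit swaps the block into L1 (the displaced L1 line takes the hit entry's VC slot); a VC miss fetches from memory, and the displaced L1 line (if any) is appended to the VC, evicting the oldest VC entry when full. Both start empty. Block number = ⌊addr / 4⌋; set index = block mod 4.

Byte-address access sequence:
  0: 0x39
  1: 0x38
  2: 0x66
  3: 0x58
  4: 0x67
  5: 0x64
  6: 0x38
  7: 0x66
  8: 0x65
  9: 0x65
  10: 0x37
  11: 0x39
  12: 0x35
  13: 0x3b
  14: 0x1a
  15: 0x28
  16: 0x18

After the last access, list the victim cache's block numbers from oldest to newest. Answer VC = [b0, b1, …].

0: 0x39 (blk 14, set 2) → MISS  vc=[]
1: 0x38 (blk 14, set 2) → L1-HIT  vc=[]
2: 0x66 (blk 25, set 1) → MISS  vc=[]
3: 0x58 (blk 22, set 2) → MISS  vc=[14]
4: 0x67 (blk 25, set 1) → L1-HIT  vc=[14]
5: 0x64 (blk 25, set 1) → L1-HIT  vc=[14]
6: 0x38 (blk 14, set 2) → VC-HIT  vc=[22]
7: 0x66 (blk 25, set 1) → L1-HIT  vc=[22]
8: 0x65 (blk 25, set 1) → L1-HIT  vc=[22]
9: 0x65 (blk 25, set 1) → L1-HIT  vc=[22]
10: 0x37 (blk 13, set 1) → MISS  vc=[22, 25]
11: 0x39 (blk 14, set 2) → L1-HIT  vc=[22, 25]
12: 0x35 (blk 13, set 1) → L1-HIT  vc=[22, 25]
13: 0x3b (blk 14, set 2) → L1-HIT  vc=[22, 25]
14: 0x1a (blk 6, set 2) → MISS  vc=[22, 25, 14]
15: 0x28 (blk 10, set 2) → MISS  vc=[22, 25, 14, 6]
16: 0x18 (blk 6, set 2) → VC-HIT  vc=[22, 25, 14, 10]

VC = [22, 25, 14, 10]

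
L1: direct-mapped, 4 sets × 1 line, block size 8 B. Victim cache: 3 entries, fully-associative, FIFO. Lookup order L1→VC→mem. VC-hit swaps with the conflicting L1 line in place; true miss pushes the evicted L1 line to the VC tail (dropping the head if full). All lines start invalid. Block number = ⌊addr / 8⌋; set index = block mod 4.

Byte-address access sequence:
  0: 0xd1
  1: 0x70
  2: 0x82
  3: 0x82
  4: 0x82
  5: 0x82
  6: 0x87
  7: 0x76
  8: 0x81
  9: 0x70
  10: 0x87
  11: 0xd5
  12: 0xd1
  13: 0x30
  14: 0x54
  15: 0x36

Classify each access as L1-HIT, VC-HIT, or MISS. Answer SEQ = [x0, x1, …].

  [0] addr=0xd1 blk=26 s=2: MISS | VC []
  [1] addr=0x70 blk=14 s=2: MISS | VC [26]
  [2] addr=0x82 blk=16 s=0: MISS | VC [26]
  [3] addr=0x82 blk=16 s=0: L1-HIT | VC [26]
  [4] addr=0x82 blk=16 s=0: L1-HIT | VC [26]
  [5] addr=0x82 blk=16 s=0: L1-HIT | VC [26]
  [6] addr=0x87 blk=16 s=0: L1-HIT | VC [26]
  [7] addr=0x76 blk=14 s=2: L1-HIT | VC [26]
  [8] addr=0x81 blk=16 s=0: L1-HIT | VC [26]
  [9] addr=0x70 blk=14 s=2: L1-HIT | VC [26]
  [10] addr=0x87 blk=16 s=0: L1-HIT | VC [26]
  [11] addr=0xd5 blk=26 s=2: VC-HIT | VC [14]
  [12] addr=0xd1 blk=26 s=2: L1-HIT | VC [14]
  [13] addr=0x30 blk=6 s=2: MISS | VC [14, 26]
  [14] addr=0x54 blk=10 s=2: MISS | VC [14, 26, 6]
  [15] addr=0x36 blk=6 s=2: VC-HIT | VC [14, 26, 10]

SEQ = [MISS, MISS, MISS, L1-HIT, L1-HIT, L1-HIT, L1-HIT, L1-HIT, L1-HIT, L1-HIT, L1-HIT, VC-HIT, L1-HIT, MISS, MISS, VC-HIT]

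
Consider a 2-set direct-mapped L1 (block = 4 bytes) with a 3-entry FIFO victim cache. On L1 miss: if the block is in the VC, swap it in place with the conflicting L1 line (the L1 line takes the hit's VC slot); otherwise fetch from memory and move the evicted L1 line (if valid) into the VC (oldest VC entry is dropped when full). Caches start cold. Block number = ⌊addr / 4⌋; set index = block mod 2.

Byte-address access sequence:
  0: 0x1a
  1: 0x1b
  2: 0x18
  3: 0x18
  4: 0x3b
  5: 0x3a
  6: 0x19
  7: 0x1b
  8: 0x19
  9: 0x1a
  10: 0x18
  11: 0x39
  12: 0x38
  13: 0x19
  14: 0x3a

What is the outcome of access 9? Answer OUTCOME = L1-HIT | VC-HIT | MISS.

  [0] addr=0x1a blk=6 s=0: MISS | VC []
  [1] addr=0x1b blk=6 s=0: L1-HIT | VC []
  [2] addr=0x18 blk=6 s=0: L1-HIT | VC []
  [3] addr=0x18 blk=6 s=0: L1-HIT | VC []
  [4] addr=0x3b blk=14 s=0: MISS | VC [6]
  [5] addr=0x3a blk=14 s=0: L1-HIT | VC [6]
  [6] addr=0x19 blk=6 s=0: VC-HIT | VC [14]
  [7] addr=0x1b blk=6 s=0: L1-HIT | VC [14]
  [8] addr=0x19 blk=6 s=0: L1-HIT | VC [14]
  [9] addr=0x1a blk=6 s=0: L1-HIT | VC [14]
  [10] addr=0x18 blk=6 s=0: L1-HIT | VC [14]
  [11] addr=0x39 blk=14 s=0: VC-HIT | VC [6]
  [12] addr=0x38 blk=14 s=0: L1-HIT | VC [6]
  [13] addr=0x19 blk=6 s=0: VC-HIT | VC [14]
  [14] addr=0x3a blk=14 s=0: VC-HIT | VC [6]

OUTCOME = L1-HIT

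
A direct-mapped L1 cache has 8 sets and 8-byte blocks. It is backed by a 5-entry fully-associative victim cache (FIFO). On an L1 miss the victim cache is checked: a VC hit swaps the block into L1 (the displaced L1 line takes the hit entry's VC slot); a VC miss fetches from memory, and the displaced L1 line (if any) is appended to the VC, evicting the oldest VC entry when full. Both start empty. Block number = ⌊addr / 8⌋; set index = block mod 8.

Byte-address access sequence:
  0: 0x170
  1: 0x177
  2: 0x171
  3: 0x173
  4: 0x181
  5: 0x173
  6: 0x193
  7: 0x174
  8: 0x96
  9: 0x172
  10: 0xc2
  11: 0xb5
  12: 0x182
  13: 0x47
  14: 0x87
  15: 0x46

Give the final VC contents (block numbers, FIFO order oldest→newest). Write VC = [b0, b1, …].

0: 0x170 (blk 46, set 6) → MISS  vc=[]
1: 0x177 (blk 46, set 6) → L1-HIT  vc=[]
2: 0x171 (blk 46, set 6) → L1-HIT  vc=[]
3: 0x173 (blk 46, set 6) → L1-HIT  vc=[]
4: 0x181 (blk 48, set 0) → MISS  vc=[]
5: 0x173 (blk 46, set 6) → L1-HIT  vc=[]
6: 0x193 (blk 50, set 2) → MISS  vc=[]
7: 0x174 (blk 46, set 6) → L1-HIT  vc=[]
8: 0x96 (blk 18, set 2) → MISS  vc=[50]
9: 0x172 (blk 46, set 6) → L1-HIT  vc=[50]
10: 0xc2 (blk 24, set 0) → MISS  vc=[50, 48]
11: 0xb5 (blk 22, set 6) → MISS  vc=[50, 48, 46]
12: 0x182 (blk 48, set 0) → VC-HIT  vc=[50, 24, 46]
13: 0x47 (blk 8, set 0) → MISS  vc=[50, 24, 46, 48]
14: 0x87 (blk 16, set 0) → MISS  vc=[50, 24, 46, 48, 8]
15: 0x46 (blk 8, set 0) → VC-HIT  vc=[50, 24, 46, 48, 16]

VC = [50, 24, 46, 48, 16]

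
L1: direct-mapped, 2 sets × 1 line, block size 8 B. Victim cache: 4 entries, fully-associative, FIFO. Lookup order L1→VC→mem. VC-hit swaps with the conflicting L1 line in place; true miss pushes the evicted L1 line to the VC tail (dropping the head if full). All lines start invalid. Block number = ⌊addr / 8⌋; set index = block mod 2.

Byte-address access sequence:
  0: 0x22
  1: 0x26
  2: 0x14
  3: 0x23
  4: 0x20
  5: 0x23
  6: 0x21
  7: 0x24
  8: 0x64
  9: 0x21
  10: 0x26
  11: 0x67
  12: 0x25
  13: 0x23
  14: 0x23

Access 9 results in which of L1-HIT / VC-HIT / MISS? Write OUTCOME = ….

OUTCOME = VC-HIT

  [0] addr=0x22 blk=4 s=0: MISS | VC []
  [1] addr=0x26 blk=4 s=0: L1-HIT | VC []
  [2] addr=0x14 blk=2 s=0: MISS | VC [4]
  [3] addr=0x23 blk=4 s=0: VC-HIT | VC [2]
  [4] addr=0x20 blk=4 s=0: L1-HIT | VC [2]
  [5] addr=0x23 blk=4 s=0: L1-HIT | VC [2]
  [6] addr=0x21 blk=4 s=0: L1-HIT | VC [2]
  [7] addr=0x24 blk=4 s=0: L1-HIT | VC [2]
  [8] addr=0x64 blk=12 s=0: MISS | VC [2, 4]
  [9] addr=0x21 blk=4 s=0: VC-HIT | VC [2, 12]
  [10] addr=0x26 blk=4 s=0: L1-HIT | VC [2, 12]
  [11] addr=0x67 blk=12 s=0: VC-HIT | VC [2, 4]
  [12] addr=0x25 blk=4 s=0: VC-HIT | VC [2, 12]
  [13] addr=0x23 blk=4 s=0: L1-HIT | VC [2, 12]
  [14] addr=0x23 blk=4 s=0: L1-HIT | VC [2, 12]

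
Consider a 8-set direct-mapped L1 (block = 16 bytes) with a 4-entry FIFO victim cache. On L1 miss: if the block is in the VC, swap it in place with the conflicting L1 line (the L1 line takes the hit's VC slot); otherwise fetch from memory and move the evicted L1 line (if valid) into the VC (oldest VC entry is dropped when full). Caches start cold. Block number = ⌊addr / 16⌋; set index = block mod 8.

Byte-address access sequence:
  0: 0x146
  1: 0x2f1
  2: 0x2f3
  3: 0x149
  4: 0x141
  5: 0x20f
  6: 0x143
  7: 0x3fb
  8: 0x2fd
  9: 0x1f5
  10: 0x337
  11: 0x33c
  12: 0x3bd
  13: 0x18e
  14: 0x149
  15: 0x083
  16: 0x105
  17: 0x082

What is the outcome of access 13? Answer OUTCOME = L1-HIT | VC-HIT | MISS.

  [0] addr=0x146 blk=20 s=4: MISS | VC []
  [1] addr=0x2f1 blk=47 s=7: MISS | VC []
  [2] addr=0x2f3 blk=47 s=7: L1-HIT | VC []
  [3] addr=0x149 blk=20 s=4: L1-HIT | VC []
  [4] addr=0x141 blk=20 s=4: L1-HIT | VC []
  [5] addr=0x20f blk=32 s=0: MISS | VC []
  [6] addr=0x143 blk=20 s=4: L1-HIT | VC []
  [7] addr=0x3fb blk=63 s=7: MISS | VC [47]
  [8] addr=0x2fd blk=47 s=7: VC-HIT | VC [63]
  [9] addr=0x1f5 blk=31 s=7: MISS | VC [63, 47]
  [10] addr=0x337 blk=51 s=3: MISS | VC [63, 47]
  [11] addr=0x33c blk=51 s=3: L1-HIT | VC [63, 47]
  [12] addr=0x3bd blk=59 s=3: MISS | VC [63, 47, 51]
  [13] addr=0x18e blk=24 s=0: MISS | VC [63, 47, 51, 32]
  [14] addr=0x149 blk=20 s=4: L1-HIT | VC [63, 47, 51, 32]
  [15] addr=0x83 blk=8 s=0: MISS | VC [47, 51, 32, 24]
  [16] addr=0x105 blk=16 s=0: MISS | VC [51, 32, 24, 8]
  [17] addr=0x82 blk=8 s=0: VC-HIT | VC [51, 32, 24, 16]

OUTCOME = MISS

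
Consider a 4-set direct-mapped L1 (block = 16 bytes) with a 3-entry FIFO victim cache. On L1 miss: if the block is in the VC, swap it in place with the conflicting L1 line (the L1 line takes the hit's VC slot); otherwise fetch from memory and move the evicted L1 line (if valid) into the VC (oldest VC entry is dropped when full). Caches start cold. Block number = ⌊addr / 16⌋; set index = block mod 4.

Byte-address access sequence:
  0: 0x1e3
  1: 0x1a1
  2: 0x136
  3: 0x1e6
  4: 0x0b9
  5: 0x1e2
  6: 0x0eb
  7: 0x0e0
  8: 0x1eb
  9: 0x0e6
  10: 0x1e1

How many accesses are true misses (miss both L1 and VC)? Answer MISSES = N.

#0 0x1e3→b30/s2 MISS; vc=[]
#1 0x1a1→b26/s2 MISS; vc=[30]
#2 0x136→b19/s3 MISS; vc=[30]
#3 0x1e6→b30/s2 VC-HIT; vc=[26]
#4 0xb9→b11/s3 MISS; vc=[26,19]
#5 0x1e2→b30/s2 L1-HIT; vc=[26,19]
#6 0xeb→b14/s2 MISS; vc=[26,19,30]
#7 0xe0→b14/s2 L1-HIT; vc=[26,19,30]
#8 0x1eb→b30/s2 VC-HIT; vc=[26,19,14]
#9 0xe6→b14/s2 VC-HIT; vc=[26,19,30]
#10 0x1e1→b30/s2 VC-HIT; vc=[26,19,14]

MISSES = 5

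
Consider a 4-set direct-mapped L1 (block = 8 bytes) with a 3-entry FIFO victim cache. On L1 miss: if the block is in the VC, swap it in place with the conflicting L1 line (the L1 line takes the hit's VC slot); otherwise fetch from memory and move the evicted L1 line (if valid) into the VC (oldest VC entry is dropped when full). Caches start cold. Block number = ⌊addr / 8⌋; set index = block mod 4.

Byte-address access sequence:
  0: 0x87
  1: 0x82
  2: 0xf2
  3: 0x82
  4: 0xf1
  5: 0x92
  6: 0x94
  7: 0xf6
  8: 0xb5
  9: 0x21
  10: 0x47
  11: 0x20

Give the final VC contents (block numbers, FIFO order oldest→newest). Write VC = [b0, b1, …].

VC = [30, 16, 8]

0: 0x87 (blk 16, set 0) → MISS  vc=[]
1: 0x82 (blk 16, set 0) → L1-HIT  vc=[]
2: 0xf2 (blk 30, set 2) → MISS  vc=[]
3: 0x82 (blk 16, set 0) → L1-HIT  vc=[]
4: 0xf1 (blk 30, set 2) → L1-HIT  vc=[]
5: 0x92 (blk 18, set 2) → MISS  vc=[30]
6: 0x94 (blk 18, set 2) → L1-HIT  vc=[30]
7: 0xf6 (blk 30, set 2) → VC-HIT  vc=[18]
8: 0xb5 (blk 22, set 2) → MISS  vc=[18, 30]
9: 0x21 (blk 4, set 0) → MISS  vc=[18, 30, 16]
10: 0x47 (blk 8, set 0) → MISS  vc=[30, 16, 4]
11: 0x20 (blk 4, set 0) → VC-HIT  vc=[30, 16, 8]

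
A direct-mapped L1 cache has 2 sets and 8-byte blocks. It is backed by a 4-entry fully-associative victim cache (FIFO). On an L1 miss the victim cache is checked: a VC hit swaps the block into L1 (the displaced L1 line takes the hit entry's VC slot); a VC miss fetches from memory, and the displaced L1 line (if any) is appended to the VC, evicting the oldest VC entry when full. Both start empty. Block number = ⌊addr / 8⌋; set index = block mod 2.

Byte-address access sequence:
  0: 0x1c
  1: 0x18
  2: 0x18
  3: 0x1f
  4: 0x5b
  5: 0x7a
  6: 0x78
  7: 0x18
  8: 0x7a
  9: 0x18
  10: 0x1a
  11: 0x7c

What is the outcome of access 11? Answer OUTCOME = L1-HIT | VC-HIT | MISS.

OUTCOME = VC-HIT

0: 0x1c (blk 3, set 1) → MISS  vc=[]
1: 0x18 (blk 3, set 1) → L1-HIT  vc=[]
2: 0x18 (blk 3, set 1) → L1-HIT  vc=[]
3: 0x1f (blk 3, set 1) → L1-HIT  vc=[]
4: 0x5b (blk 11, set 1) → MISS  vc=[3]
5: 0x7a (blk 15, set 1) → MISS  vc=[3, 11]
6: 0x78 (blk 15, set 1) → L1-HIT  vc=[3, 11]
7: 0x18 (blk 3, set 1) → VC-HIT  vc=[15, 11]
8: 0x7a (blk 15, set 1) → VC-HIT  vc=[3, 11]
9: 0x18 (blk 3, set 1) → VC-HIT  vc=[15, 11]
10: 0x1a (blk 3, set 1) → L1-HIT  vc=[15, 11]
11: 0x7c (blk 15, set 1) → VC-HIT  vc=[3, 11]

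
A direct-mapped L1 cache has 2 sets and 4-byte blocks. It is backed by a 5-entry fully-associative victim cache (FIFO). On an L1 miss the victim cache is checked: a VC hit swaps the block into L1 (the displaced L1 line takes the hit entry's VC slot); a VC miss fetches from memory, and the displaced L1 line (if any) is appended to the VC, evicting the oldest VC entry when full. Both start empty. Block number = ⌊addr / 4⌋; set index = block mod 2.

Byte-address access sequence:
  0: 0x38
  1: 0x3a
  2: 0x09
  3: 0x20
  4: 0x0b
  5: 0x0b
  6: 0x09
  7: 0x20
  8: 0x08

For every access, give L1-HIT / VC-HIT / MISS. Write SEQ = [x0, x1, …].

#0 0x38→b14/s0 MISS; vc=[]
#1 0x3a→b14/s0 L1-HIT; vc=[]
#2 0x9→b2/s0 MISS; vc=[14]
#3 0x20→b8/s0 MISS; vc=[14,2]
#4 0xb→b2/s0 VC-HIT; vc=[14,8]
#5 0xb→b2/s0 L1-HIT; vc=[14,8]
#6 0x9→b2/s0 L1-HIT; vc=[14,8]
#7 0x20→b8/s0 VC-HIT; vc=[14,2]
#8 0x8→b2/s0 VC-HIT; vc=[14,8]

SEQ = [MISS, L1-HIT, MISS, MISS, VC-HIT, L1-HIT, L1-HIT, VC-HIT, VC-HIT]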